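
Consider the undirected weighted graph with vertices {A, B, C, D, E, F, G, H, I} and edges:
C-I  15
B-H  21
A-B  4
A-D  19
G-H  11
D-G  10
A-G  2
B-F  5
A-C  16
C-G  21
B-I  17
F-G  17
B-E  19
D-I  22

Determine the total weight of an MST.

82

Prim's algorithm from A:
Step 1: frontier [A-G 2, A-B 4, A-C 16, A-D 19] → take A-G (2); add G.
Step 2: frontier [A-B 4, A-C 16, A-D 19, D-G 10, G-H 11, F-G 17, C-G 21] → take A-B (4); add B.
Step 3: frontier [A-C 16, A-D 19, B-F 5, B-I 17, B-E 19, B-H 21, D-G 10, G-H 11, F-G 17, C-G 21] → take B-F (5); add F.
Step 4: frontier [A-C 16, A-D 19, B-I 17, B-E 19, B-H 21, D-G 10, G-H 11, C-G 21] → take D-G (10); add D.
Step 5: frontier [A-C 16, B-I 17, B-E 19, B-H 21, D-I 22, G-H 11, C-G 21] → take G-H (11); add H.
Step 6: frontier [A-C 16, B-I 17, B-E 19, D-I 22, C-G 21] → take A-C (16); add C.
Step 7: frontier [B-I 17, B-E 19, C-I 15, D-I 22] → take C-I (15); add I.
Step 8: frontier [B-E 19] → take B-E (19); add E.
MST edges: A-G, A-B, B-F, D-G, G-H, A-C, C-I, B-E; total weight 2+4+5+10+11+16+15+19 = 82.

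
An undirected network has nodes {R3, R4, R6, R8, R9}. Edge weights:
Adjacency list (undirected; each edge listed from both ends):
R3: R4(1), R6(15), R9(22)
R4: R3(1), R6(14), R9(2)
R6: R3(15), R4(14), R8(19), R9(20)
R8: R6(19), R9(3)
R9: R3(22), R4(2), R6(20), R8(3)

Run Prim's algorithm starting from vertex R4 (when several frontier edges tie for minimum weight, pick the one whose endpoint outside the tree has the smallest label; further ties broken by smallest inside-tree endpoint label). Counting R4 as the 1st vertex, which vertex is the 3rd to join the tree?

R9

Prim, starting at R4.
Step 1: cheapest edge leaving the tree is R3—R4 (1); add R3.
Step 2: cheapest edge leaving the tree is R4—R9 (2); add R9.
Step 3: cheapest edge leaving the tree is R8—R9 (3); add R8.
Step 4: cheapest edge leaving the tree is R4—R6 (14); add R6.
Vertex order: R4, R3, R9, R8, R6. The 3rd vertex is R9.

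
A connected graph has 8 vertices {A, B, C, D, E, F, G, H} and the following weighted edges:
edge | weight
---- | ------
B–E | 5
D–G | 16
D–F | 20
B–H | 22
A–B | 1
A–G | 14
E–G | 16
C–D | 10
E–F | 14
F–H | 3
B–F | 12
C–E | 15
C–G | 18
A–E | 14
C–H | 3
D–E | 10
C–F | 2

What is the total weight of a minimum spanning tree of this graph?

Sort edges by weight, then run Kruskal:
A–B (1): add — endpoints in different components.
C–F (2): add — endpoints in different components.
C–H (3): add — endpoints in different components.
F–H (3): skip — F and H already connected.
B–E (5): add — endpoints in different components.
C–D (10): add — endpoints in different components.
D–E (10): add — endpoints in different components.
B–F (12): skip — B and F already connected.
A–E (14): skip — A and E already connected.
A–G (14): add — endpoints in different components.
MST edges: A–B, C–F, C–H, B–E, C–D, D–E, A–G; total weight 1+2+3+5+10+10+14 = 45.

45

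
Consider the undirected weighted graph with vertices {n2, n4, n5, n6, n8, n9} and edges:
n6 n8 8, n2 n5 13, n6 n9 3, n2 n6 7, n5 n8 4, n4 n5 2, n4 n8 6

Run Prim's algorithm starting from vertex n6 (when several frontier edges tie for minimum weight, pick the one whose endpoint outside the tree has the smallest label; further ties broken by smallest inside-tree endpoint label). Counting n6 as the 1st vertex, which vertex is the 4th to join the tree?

Prim's algorithm from n6:
Step 1: cheapest edge leaving the tree is n6 n9 (3); add n9.
Step 2: cheapest edge leaving the tree is n2 n6 (7); add n2.
Step 3: cheapest edge leaving the tree is n6 n8 (8); add n8.
Step 4: cheapest edge leaving the tree is n5 n8 (4); add n5.
Step 5: cheapest edge leaving the tree is n4 n5 (2); add n4.
Vertex order: n6, n9, n2, n8, n5, n4. The 4th vertex is n8.

n8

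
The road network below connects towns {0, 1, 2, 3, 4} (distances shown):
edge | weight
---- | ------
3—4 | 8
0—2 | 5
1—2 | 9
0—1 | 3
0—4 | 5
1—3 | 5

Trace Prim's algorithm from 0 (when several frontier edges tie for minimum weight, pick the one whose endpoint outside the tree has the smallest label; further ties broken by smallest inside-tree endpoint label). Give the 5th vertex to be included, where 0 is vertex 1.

Grow the tree from 0 using Prim:
Step 1: cheapest edge leaving the tree is 0—1 (3); add 1.
Step 2: cheapest edge leaving the tree is 0—2 (5); add 2.
Step 3: cheapest edge leaving the tree is 1—3 (5); add 3.
Step 4: cheapest edge leaving the tree is 0—4 (5); add 4.
Vertex order: 0, 1, 2, 3, 4. The 5th vertex is 4.

4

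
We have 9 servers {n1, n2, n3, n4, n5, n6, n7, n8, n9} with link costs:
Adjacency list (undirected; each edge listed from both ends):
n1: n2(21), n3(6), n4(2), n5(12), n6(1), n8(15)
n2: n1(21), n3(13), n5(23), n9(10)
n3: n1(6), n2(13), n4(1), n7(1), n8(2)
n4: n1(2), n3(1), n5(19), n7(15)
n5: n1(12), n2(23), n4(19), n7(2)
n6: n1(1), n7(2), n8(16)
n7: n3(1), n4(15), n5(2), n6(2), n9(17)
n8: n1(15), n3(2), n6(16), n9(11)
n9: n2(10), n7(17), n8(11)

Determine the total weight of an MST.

Sort edges by weight, then run Kruskal:
n1–n6 (1): add — endpoints in different components.
n3–n4 (1): add — endpoints in different components.
n3–n7 (1): add — endpoints in different components.
n1–n4 (2): add — endpoints in different components.
n3–n8 (2): add — endpoints in different components.
n5–n7 (2): add — endpoints in different components.
n6–n7 (2): skip — n7 and n6 already connected.
n1–n3 (6): skip — n3 and n1 already connected.
n2–n9 (10): add — endpoints in different components.
n8–n9 (11): add — endpoints in different components.
MST edges: n1–n6, n3–n4, n3–n7, n1–n4, n3–n8, n5–n7, n2–n9, n8–n9; total weight 1+1+1+2+2+2+10+11 = 30.

30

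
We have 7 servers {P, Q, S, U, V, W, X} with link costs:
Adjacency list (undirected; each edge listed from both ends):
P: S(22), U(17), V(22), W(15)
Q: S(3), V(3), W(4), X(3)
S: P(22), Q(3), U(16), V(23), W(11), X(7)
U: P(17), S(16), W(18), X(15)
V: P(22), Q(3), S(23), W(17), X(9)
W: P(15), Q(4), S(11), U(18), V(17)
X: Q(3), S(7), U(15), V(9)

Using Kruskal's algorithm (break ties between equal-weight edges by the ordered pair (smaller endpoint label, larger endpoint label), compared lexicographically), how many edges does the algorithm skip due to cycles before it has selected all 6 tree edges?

3

Kruskal's algorithm — process edges by increasing weight (ties by edge label):
Q S (3): add. Components now {P} {U} {V} {W} {Q,S} {X}
Q V (3): add. Components now {P} {U} {Q,S,V} {W} {X}
Q X (3): add. Components now {P} {U} {Q,S,V,X} {W}
Q W (4): add. Components now {P} {U} {Q,S,V,W,X}
S X (7): skip — S and X already connected.
V X (9): skip — V and X already connected.
S W (11): skip — W and S already connected.
P W (15): add. Components now {P,Q,S,V,W,X} {U}
U X (15): add. Components now {P,Q,S,U,V,W,X}
Edges rejected before the tree was complete: 3.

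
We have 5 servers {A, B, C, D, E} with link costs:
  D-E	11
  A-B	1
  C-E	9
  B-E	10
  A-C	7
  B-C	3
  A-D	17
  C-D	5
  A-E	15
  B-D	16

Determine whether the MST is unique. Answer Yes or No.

Yes

Kruskal's algorithm — process edges by increasing weight (ties by edge label):
A-B (1): add. Components now {A,B} {C} {D} {E}
B-C (3): add. Components now {A,B,C} {D} {E}
C-D (5): add. Components now {A,B,C,D} {E}
A-C (7): skip — A and C already connected.
C-E (9): add. Components now {A,B,C,D,E}
Every non-tree edge has weight strictly greater than the heaviest edge on the tree path between its endpoints, so the MST is unique.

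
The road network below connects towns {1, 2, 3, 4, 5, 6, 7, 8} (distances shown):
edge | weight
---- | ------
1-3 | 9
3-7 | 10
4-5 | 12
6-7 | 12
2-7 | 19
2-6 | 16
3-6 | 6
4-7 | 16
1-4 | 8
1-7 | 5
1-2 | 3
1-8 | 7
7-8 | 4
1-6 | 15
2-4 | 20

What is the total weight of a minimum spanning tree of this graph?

47

Prim's algorithm from 3:
Step 1: cheapest edge leaving the tree is 3-6 (6); add 6.
Step 2: cheapest edge leaving the tree is 1-3 (9); add 1.
Step 3: cheapest edge leaving the tree is 1-2 (3); add 2.
Step 4: cheapest edge leaving the tree is 1-7 (5); add 7.
Step 5: cheapest edge leaving the tree is 7-8 (4); add 8.
Step 6: cheapest edge leaving the tree is 1-4 (8); add 4.
Step 7: cheapest edge leaving the tree is 4-5 (12); add 5.
MST edges: 3-6, 1-3, 1-2, 1-7, 7-8, 1-4, 4-5; total weight 6+9+3+5+4+8+12 = 47.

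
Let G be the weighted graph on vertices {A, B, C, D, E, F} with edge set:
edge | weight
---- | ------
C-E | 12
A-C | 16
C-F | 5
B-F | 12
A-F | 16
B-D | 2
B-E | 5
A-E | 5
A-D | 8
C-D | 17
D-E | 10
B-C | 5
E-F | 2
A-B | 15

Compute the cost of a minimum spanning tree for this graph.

Prim, starting at A.
Step 1: frontier [A-E 5, A-D 8, A-B 15, A-C 16, A-F 16] → take A-E (5); add E.
Step 2: frontier [A-D 8, A-B 15, A-C 16, A-F 16, E-F 2, B-E 5, D-E 10, C-E 12] → take E-F (2); add F.
Step 3: frontier [A-D 8, A-B 15, A-C 16, B-E 5, D-E 10, C-E 12, C-F 5, B-F 12] → take B-E (5); add B.
Step 4: frontier [A-D 8, A-C 16, B-D 2, B-C 5, D-E 10, C-E 12, C-F 5] → take B-D (2); add D.
Step 5: frontier [A-C 16, B-C 5, C-D 17, C-E 12, C-F 5] → take B-C (5); add C.
MST edges: A-E, E-F, B-E, B-D, B-C; total weight 5+2+5+2+5 = 19.

19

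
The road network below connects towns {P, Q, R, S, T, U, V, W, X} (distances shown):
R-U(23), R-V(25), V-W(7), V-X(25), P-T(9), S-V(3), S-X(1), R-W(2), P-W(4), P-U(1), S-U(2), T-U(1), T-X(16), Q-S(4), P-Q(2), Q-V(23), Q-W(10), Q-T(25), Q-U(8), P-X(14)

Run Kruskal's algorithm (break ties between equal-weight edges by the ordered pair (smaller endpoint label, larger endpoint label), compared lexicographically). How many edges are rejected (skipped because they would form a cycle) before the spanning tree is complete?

Sort edges by weight, then run Kruskal:
P-U (1): add — endpoints in different components.
S-X (1): add — endpoints in different components.
T-U (1): add — endpoints in different components.
P-Q (2): add — endpoints in different components.
R-W (2): add — endpoints in different components.
S-U (2): add — endpoints in different components.
S-V (3): add — endpoints in different components.
P-W (4): add — endpoints in different components.
Edges rejected before the tree was complete: 0.

0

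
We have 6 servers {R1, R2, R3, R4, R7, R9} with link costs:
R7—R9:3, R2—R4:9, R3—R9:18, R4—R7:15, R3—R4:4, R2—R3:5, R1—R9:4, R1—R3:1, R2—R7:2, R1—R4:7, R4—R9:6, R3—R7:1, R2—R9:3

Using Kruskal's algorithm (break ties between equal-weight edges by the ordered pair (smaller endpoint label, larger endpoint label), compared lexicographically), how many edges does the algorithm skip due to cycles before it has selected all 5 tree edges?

2

Kruskal's algorithm — process edges by increasing weight (ties by edge label):
R1—R3 (1): add — endpoints in different components.
R3—R7 (1): add — endpoints in different components.
R2—R7 (2): add — endpoints in different components.
R2—R9 (3): add — endpoints in different components.
R7—R9 (3): skip — R9 and R7 already connected.
R1—R9 (4): skip — R1 and R9 already connected.
R3—R4 (4): add — endpoints in different components.
Edges rejected before the tree was complete: 2.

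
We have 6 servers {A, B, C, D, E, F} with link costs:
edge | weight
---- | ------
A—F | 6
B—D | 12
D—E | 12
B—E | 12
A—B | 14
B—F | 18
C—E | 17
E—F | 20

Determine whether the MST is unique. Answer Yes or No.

No

Kruskal: consider edges lightest-first.
A—F (6): add — endpoints in different components.
B—D (12): add — endpoints in different components.
B—E (12): add — endpoints in different components.
D—E (12): skip — D and E already connected.
A—B (14): add — endpoints in different components.
C—E (17): add — endpoints in different components.
Non-tree edge D—E has weight 12, equal to the heaviest edge on its tree cycle — swapping gives another MST of the same weight. Not unique.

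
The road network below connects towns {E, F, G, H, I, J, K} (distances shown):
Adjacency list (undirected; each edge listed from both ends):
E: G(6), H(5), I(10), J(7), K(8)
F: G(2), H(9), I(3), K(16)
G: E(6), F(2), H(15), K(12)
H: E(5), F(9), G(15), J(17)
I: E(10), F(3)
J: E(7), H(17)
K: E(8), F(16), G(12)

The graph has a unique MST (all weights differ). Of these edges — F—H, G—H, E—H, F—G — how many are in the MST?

Kruskal: consider edges lightest-first.
F—G (2): add — endpoints in different components.
F—I (3): add — endpoints in different components.
E—H (5): add — endpoints in different components.
E—G (6): add — endpoints in different components.
E—J (7): add — endpoints in different components.
E—K (8): add — endpoints in different components.
MST edge set: {F—G, F—I, E—H, E—G, E—J, E—K}.
Of the listed edges, {E—H, F—G} are in the MST → 2.

2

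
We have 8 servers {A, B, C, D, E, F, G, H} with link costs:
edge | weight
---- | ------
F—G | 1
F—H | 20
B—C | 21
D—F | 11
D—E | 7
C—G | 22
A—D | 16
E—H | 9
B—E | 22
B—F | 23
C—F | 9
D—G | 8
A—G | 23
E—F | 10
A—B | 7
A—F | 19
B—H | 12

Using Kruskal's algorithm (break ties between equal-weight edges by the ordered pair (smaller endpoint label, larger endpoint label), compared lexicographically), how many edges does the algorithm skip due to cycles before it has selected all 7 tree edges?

2

Kruskal's algorithm — process edges by increasing weight (ties by edge label):
F—G (1): add — endpoints in different components.
A—B (7): add — endpoints in different components.
D—E (7): add — endpoints in different components.
D—G (8): add — endpoints in different components.
C—F (9): add — endpoints in different components.
E—H (9): add — endpoints in different components.
E—F (10): skip — E and F already connected.
D—F (11): skip — D and F already connected.
B—H (12): add — endpoints in different components.
Edges rejected before the tree was complete: 2.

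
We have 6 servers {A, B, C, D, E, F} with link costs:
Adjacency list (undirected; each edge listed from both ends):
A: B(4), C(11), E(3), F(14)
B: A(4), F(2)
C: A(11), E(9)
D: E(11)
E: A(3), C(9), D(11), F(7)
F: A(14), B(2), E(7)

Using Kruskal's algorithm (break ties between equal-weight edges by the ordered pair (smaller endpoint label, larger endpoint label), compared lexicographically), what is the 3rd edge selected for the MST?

A-B

Kruskal's algorithm — process edges by increasing weight (ties by edge label):
B F (2): add — endpoints in different components.
A E (3): add — endpoints in different components.
A B (4): add — endpoints in different components.
E F (7): skip — E and F already connected.
C E (9): add — endpoints in different components.
A C (11): skip — A and C already connected.
D E (11): add — endpoints in different components.
The 3rd edge added is A B.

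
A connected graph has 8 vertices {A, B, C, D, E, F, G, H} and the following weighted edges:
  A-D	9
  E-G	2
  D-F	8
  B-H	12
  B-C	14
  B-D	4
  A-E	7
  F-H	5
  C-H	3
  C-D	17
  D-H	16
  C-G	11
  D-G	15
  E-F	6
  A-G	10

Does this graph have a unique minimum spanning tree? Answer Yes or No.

Kruskal: consider edges lightest-first.
E-G (2): add — endpoints in different components.
C-H (3): add — endpoints in different components.
B-D (4): add — endpoints in different components.
F-H (5): add — endpoints in different components.
E-F (6): add — endpoints in different components.
A-E (7): add — endpoints in different components.
D-F (8): add — endpoints in different components.
Every non-tree edge has weight strictly greater than the heaviest edge on the tree path between its endpoints, so the MST is unique.

Yes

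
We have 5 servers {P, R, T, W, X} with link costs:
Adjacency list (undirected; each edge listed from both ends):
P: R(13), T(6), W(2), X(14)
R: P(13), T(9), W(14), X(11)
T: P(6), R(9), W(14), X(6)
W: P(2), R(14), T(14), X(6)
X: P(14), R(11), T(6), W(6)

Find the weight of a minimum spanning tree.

Kruskal: consider edges lightest-first.
P—W (2): add — endpoints in different components.
P—T (6): add — endpoints in different components.
T—X (6): add — endpoints in different components.
W—X (6): skip — X and W already connected.
R—T (9): add — endpoints in different components.
MST edges: P—W, P—T, T—X, R—T; total weight 2+6+6+9 = 23.

23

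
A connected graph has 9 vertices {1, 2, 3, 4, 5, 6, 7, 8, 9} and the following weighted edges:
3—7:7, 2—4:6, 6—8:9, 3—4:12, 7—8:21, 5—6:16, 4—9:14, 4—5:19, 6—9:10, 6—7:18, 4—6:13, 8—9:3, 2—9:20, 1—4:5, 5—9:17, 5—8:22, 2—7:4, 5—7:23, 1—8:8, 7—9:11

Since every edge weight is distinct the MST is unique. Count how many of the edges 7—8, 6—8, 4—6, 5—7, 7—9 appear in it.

1

Kruskal's algorithm — process edges by increasing weight (ties by edge label):
8—9 (3): add — endpoints in different components.
2—7 (4): add — endpoints in different components.
1—4 (5): add — endpoints in different components.
2—4 (6): add — endpoints in different components.
3—7 (7): add — endpoints in different components.
1—8 (8): add — endpoints in different components.
6—8 (9): add — endpoints in different components.
6—9 (10): skip — 6 and 9 already connected.
7—9 (11): skip — 7 and 9 already connected.
3—4 (12): skip — 3 and 4 already connected.
4—6 (13): skip — 4 and 6 already connected.
4—9 (14): skip — 4 and 9 already connected.
5—6 (16): add — endpoints in different components.
MST edge set: {8—9, 2—7, 1—4, 2—4, 3—7, 1—8, 6—8, 5—6}.
Of the listed edges, {6—8} are in the MST → 1.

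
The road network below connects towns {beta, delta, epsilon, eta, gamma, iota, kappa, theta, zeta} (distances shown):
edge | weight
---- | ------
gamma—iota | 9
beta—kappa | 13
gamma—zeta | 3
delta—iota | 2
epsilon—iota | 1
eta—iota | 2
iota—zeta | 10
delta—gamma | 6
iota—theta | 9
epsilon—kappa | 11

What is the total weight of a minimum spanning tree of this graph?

Prim's algorithm from beta:
Step 1: frontier [beta—kappa 13] → take beta—kappa (13); add kappa.
Step 2: frontier [epsilon—kappa 11] → take epsilon—kappa (11); add epsilon.
Step 3: frontier [epsilon—iota 1] → take epsilon—iota (1); add iota.
Step 4: frontier [delta—iota 2, eta—iota 2, gamma—iota 9, iota—theta 9, iota—zeta 10] → take delta—iota (2); add delta.
Step 5: frontier [delta—gamma 6, eta—iota 2, gamma—iota 9, iota—theta 9, iota—zeta 10] → take eta—iota (2); add eta.
Step 6: frontier [delta—gamma 6, gamma—iota 9, iota—theta 9, iota—zeta 10] → take delta—gamma (6); add gamma.
Step 7: frontier [gamma—zeta 3, iota—theta 9, iota—zeta 10] → take gamma—zeta (3); add zeta.
Step 8: frontier [iota—theta 9] → take iota—theta (9); add theta.
MST edges: beta—kappa, epsilon—kappa, epsilon—iota, delta—iota, eta—iota, delta—gamma, gamma—zeta, iota—theta; total weight 13+11+1+2+2+6+3+9 = 47.

47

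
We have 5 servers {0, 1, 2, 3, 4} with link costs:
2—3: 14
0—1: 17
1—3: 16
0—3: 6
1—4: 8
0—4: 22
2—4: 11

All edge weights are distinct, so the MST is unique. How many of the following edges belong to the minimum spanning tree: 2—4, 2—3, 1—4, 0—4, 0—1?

3

Sort edges by weight, then run Kruskal:
0—3 (6): add. Components now {0,3} {1} {2} {4}
1—4 (8): add. Components now {0,3} {1,4} {2}
2—4 (11): add. Components now {0,3} {1,2,4}
2—3 (14): add. Components now {0,1,2,3,4}
MST edge set: {0—3, 1—4, 2—4, 2—3}.
Of the listed edges, {2—4, 2—3, 1—4} are in the MST → 3.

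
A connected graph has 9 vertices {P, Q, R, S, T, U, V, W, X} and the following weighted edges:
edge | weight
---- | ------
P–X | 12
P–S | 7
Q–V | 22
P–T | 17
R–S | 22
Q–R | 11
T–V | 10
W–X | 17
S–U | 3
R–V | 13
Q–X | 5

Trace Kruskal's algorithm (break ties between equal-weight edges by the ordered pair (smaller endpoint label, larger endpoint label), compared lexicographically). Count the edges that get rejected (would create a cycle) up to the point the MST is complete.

1

Sort edges by weight, then run Kruskal:
S–U (3): add — endpoints in different components.
Q–X (5): add — endpoints in different components.
P–S (7): add — endpoints in different components.
T–V (10): add — endpoints in different components.
Q–R (11): add — endpoints in different components.
P–X (12): add — endpoints in different components.
R–V (13): add — endpoints in different components.
P–T (17): skip — T and P already connected.
W–X (17): add — endpoints in different components.
Edges rejected before the tree was complete: 1.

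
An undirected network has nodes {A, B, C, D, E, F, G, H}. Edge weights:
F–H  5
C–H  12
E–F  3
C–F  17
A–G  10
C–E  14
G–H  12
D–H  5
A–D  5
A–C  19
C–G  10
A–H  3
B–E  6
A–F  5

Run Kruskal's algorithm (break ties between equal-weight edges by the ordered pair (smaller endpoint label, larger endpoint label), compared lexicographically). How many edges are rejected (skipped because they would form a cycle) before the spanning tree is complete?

Kruskal: consider edges lightest-first.
A–H (3): add — endpoints in different components.
E–F (3): add — endpoints in different components.
A–D (5): add — endpoints in different components.
A–F (5): add — endpoints in different components.
D–H (5): skip — D and H already connected.
F–H (5): skip — F and H already connected.
B–E (6): add — endpoints in different components.
A–G (10): add — endpoints in different components.
C–G (10): add — endpoints in different components.
Edges rejected before the tree was complete: 2.

2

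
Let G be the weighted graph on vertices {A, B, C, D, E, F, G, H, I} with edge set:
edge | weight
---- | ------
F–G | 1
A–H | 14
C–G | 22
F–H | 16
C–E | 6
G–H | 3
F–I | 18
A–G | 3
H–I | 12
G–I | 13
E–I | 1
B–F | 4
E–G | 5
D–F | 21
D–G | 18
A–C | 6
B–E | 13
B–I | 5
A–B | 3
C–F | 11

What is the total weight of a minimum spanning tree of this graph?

40

Kruskal's algorithm — process edges by increasing weight (ties by edge label):
E–I (1): add — endpoints in different components.
F–G (1): add — endpoints in different components.
A–B (3): add — endpoints in different components.
A–G (3): add — endpoints in different components.
G–H (3): add — endpoints in different components.
B–F (4): skip — B and F already connected.
B–I (5): add — endpoints in different components.
E–G (5): skip — E and G already connected.
A–C (6): add — endpoints in different components.
C–E (6): skip — C and E already connected.
C–F (11): skip — C and F already connected.
H–I (12): skip — H and I already connected.
B–E (13): skip — B and E already connected.
G–I (13): skip — G and I already connected.
A–H (14): skip — A and H already connected.
F–H (16): skip — F and H already connected.
D–G (18): add — endpoints in different components.
MST edges: E–I, F–G, A–B, A–G, G–H, B–I, A–C, D–G; total weight 1+1+3+3+3+5+6+18 = 40.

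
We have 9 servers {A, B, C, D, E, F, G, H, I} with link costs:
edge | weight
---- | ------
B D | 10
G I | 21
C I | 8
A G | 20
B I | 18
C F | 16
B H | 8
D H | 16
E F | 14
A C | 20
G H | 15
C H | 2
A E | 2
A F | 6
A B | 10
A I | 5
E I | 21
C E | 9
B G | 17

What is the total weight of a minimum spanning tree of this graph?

56

Prim, starting at E.
Step 1: cheapest edge leaving the tree is A E (2); add A.
Step 2: cheapest edge leaving the tree is A I (5); add I.
Step 3: cheapest edge leaving the tree is A F (6); add F.
Step 4: cheapest edge leaving the tree is C I (8); add C.
Step 5: cheapest edge leaving the tree is C H (2); add H.
Step 6: cheapest edge leaving the tree is B H (8); add B.
Step 7: cheapest edge leaving the tree is B D (10); add D.
Step 8: cheapest edge leaving the tree is G H (15); add G.
MST edges: A E, A I, A F, C I, C H, B H, B D, G H; total weight 2+5+6+8+2+8+10+15 = 56.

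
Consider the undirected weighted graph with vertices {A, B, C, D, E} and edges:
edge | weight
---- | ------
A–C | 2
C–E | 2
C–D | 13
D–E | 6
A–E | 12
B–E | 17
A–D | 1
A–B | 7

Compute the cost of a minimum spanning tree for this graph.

12

Prim's algorithm from A:
Step 1: frontier [A–D 1, A–C 2, A–B 7, A–E 12] → take A–D (1); add D.
Step 2: frontier [A–C 2, A–B 7, A–E 12, D–E 6, C–D 13] → take A–C (2); add C.
Step 3: frontier [A–B 7, A–E 12, C–E 2, D–E 6] → take C–E (2); add E.
Step 4: frontier [A–B 7, B–E 17] → take A–B (7); add B.
MST edges: A–D, A–C, C–E, A–B; total weight 1+2+2+7 = 12.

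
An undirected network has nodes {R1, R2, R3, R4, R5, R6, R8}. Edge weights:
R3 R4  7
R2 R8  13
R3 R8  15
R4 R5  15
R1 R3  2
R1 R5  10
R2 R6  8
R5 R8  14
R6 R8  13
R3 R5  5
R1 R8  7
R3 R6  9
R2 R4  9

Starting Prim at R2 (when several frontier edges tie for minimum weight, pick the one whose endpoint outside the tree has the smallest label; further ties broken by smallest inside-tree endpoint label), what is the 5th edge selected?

Prim, starting at R2.
Step 1: frontier [R2 R6 8, R2 R4 9, R2 R8 13] → take R2 R6 (8); add R6.
Step 2: frontier [R2 R4 9, R2 R8 13, R3 R6 9, R6 R8 13] → take R3 R6 (9); add R3.
Step 3: frontier [R2 R4 9, R2 R8 13, R1 R3 2, R3 R5 5, R3 R4 7, R3 R8 15, R6 R8 13] → take R1 R3 (2); add R1.
Step 4: frontier [R1 R8 7, R1 R5 10, R2 R4 9, R2 R8 13, R3 R5 5, R3 R4 7, R3 R8 15, R6 R8 13] → take R3 R5 (5); add R5.
Step 5: frontier [R1 R8 7, R2 R4 9, R2 R8 13, R3 R4 7, R3 R8 15, R5 R8 14, R4 R5 15, R6 R8 13] → take R3 R4 (7); add R4.
Step 6: frontier [R1 R8 7, R2 R8 13, R3 R8 15, R5 R8 14, R6 R8 13] → take R1 R8 (7); add R8.
The 5th edge added is R3 R4.

R3-R4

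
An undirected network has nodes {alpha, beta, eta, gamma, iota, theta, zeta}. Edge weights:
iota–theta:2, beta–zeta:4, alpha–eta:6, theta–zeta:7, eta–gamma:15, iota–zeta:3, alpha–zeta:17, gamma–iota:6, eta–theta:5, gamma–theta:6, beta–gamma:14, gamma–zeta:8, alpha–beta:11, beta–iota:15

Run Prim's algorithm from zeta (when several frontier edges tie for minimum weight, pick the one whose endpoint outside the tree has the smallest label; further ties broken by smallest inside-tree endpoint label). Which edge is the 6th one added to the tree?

gamma-iota

Prim, starting at zeta.
Step 1: frontier [iota–zeta 3, beta–zeta 4, theta–zeta 7, gamma–zeta 8, alpha–zeta 17] → take iota–zeta (3); add iota.
Step 2: frontier [iota–theta 2, gamma–iota 6, beta–iota 15, beta–zeta 4, theta–zeta 7, gamma–zeta 8, alpha–zeta 17] → take iota–theta (2); add theta.
Step 3: frontier [gamma–iota 6, beta–iota 15, eta–theta 5, gamma–theta 6, beta–zeta 4, gamma–zeta 8, alpha–zeta 17] → take beta–zeta (4); add beta.
Step 4: frontier [alpha–beta 11, beta–gamma 14, gamma–iota 6, eta–theta 5, gamma–theta 6, gamma–zeta 8, alpha–zeta 17] → take eta–theta (5); add eta.
Step 5: frontier [alpha–beta 11, beta–gamma 14, alpha–eta 6, eta–gamma 15, gamma–iota 6, gamma–theta 6, gamma–zeta 8, alpha–zeta 17] → take alpha–eta (6); add alpha.
Step 6: frontier [beta–gamma 14, eta–gamma 15, gamma–iota 6, gamma–theta 6, gamma–zeta 8] → take gamma–iota (6); add gamma.
The 6th edge added is gamma–iota.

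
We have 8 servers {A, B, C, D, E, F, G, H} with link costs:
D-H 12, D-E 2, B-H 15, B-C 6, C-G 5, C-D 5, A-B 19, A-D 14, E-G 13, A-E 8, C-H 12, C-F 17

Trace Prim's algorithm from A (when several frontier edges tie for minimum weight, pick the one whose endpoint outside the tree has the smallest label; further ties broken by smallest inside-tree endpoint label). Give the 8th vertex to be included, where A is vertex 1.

F

Grow the tree from A using Prim:
Step 1: frontier [A-E 8, A-D 14, A-B 19] → take A-E (8); add E.
Step 2: frontier [A-D 14, A-B 19, D-E 2, E-G 13] → take D-E (2); add D.
Step 3: frontier [A-B 19, C-D 5, D-H 12, E-G 13] → take C-D (5); add C.
Step 4: frontier [A-B 19, C-G 5, B-C 6, C-H 12, C-F 17, D-H 12, E-G 13] → take C-G (5); add G.
Step 5: frontier [A-B 19, B-C 6, C-H 12, C-F 17, D-H 12] → take B-C (6); add B.
Step 6: frontier [B-H 15, C-H 12, C-F 17, D-H 12] → take C-H (12); add H.
Step 7: frontier [C-F 17] → take C-F (17); add F.
Vertex order: A, E, D, C, G, B, H, F. The 8th vertex is F.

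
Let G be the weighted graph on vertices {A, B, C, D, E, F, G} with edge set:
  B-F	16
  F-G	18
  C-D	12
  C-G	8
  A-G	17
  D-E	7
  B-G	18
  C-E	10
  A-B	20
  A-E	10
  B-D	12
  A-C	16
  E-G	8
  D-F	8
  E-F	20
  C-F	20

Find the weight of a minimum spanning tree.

53

Sort edges by weight, then run Kruskal:
D-E (7): add. Components now {A} {B} {C} {D,E} {F} {G}
C-G (8): add. Components now {A} {B} {C,G} {D,E} {F}
D-F (8): add. Components now {A} {B} {C,G} {D,E,F}
E-G (8): add. Components now {A} {B} {C,D,E,F,G}
A-E (10): add. Components now {A,C,D,E,F,G} {B}
C-E (10): skip — C and E already connected.
B-D (12): add. Components now {A,B,C,D,E,F,G}
MST edges: D-E, C-G, D-F, E-G, A-E, B-D; total weight 7+8+8+8+10+12 = 53.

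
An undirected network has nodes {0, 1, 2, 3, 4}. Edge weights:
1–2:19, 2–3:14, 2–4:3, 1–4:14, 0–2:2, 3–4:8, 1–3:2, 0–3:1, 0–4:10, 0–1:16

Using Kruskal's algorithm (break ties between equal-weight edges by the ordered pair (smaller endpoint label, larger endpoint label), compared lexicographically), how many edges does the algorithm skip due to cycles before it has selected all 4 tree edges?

Kruskal: consider edges lightest-first.
0–3 (1): add. Components now {0,3} {1} {2} {4}
0–2 (2): add. Components now {0,2,3} {1} {4}
1–3 (2): add. Components now {0,1,2,3} {4}
2–4 (3): add. Components now {0,1,2,3,4}
Edges rejected before the tree was complete: 0.

0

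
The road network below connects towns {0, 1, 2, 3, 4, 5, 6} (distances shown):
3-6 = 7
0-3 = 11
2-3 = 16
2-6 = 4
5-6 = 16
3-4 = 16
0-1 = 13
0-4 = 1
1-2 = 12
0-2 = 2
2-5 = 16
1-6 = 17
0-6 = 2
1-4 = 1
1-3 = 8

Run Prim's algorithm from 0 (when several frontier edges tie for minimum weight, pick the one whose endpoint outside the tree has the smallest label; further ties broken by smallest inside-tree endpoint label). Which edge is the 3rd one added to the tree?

Grow the tree from 0 using Prim:
Step 1: cheapest edge leaving the tree is 0-4 (1); add 4.
Step 2: cheapest edge leaving the tree is 1-4 (1); add 1.
Step 3: cheapest edge leaving the tree is 0-2 (2); add 2.
Step 4: cheapest edge leaving the tree is 0-6 (2); add 6.
Step 5: cheapest edge leaving the tree is 3-6 (7); add 3.
Step 6: cheapest edge leaving the tree is 2-5 (16); add 5.
The 3rd edge added is 0-2.

0-2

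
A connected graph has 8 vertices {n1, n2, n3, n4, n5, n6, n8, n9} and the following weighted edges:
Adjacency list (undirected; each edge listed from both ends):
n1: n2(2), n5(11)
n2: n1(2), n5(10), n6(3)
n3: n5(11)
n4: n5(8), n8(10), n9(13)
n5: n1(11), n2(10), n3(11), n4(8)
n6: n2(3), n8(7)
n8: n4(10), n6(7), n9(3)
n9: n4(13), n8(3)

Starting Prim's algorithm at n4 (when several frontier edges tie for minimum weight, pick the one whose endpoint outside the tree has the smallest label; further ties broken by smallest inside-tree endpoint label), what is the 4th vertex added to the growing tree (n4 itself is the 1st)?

Prim, starting at n4.
Step 1: cheapest edge leaving the tree is n4–n5 (8); add n5.
Step 2: cheapest edge leaving the tree is n2–n5 (10); add n2.
Step 3: cheapest edge leaving the tree is n1–n2 (2); add n1.
Step 4: cheapest edge leaving the tree is n2–n6 (3); add n6.
Step 5: cheapest edge leaving the tree is n6–n8 (7); add n8.
Step 6: cheapest edge leaving the tree is n8–n9 (3); add n9.
Step 7: cheapest edge leaving the tree is n3–n5 (11); add n3.
Vertex order: n4, n5, n2, n1, n6, n8, n9, n3. The 4th vertex is n1.

n1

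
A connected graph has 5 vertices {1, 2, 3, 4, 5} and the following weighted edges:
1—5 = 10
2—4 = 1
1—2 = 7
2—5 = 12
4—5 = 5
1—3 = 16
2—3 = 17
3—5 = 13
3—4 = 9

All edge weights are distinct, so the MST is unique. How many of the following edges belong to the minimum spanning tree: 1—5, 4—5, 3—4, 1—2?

3

Kruskal: consider edges lightest-first.
2—4 (1): add. Components now {1} {2,4} {3} {5}
4—5 (5): add. Components now {1} {2,4,5} {3}
1—2 (7): add. Components now {1,2,4,5} {3}
3—4 (9): add. Components now {1,2,3,4,5}
MST edge set: {2—4, 4—5, 1—2, 3—4}.
Of the listed edges, {4—5, 3—4, 1—2} are in the MST → 3.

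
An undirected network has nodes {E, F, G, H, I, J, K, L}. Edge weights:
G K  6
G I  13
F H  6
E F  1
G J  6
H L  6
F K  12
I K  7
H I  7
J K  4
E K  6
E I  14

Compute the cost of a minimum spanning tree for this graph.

Grow the tree from H using Prim:
Step 1: cheapest edge leaving the tree is F H (6); add F.
Step 2: cheapest edge leaving the tree is E F (1); add E.
Step 3: cheapest edge leaving the tree is E K (6); add K.
Step 4: cheapest edge leaving the tree is J K (4); add J.
Step 5: cheapest edge leaving the tree is G J (6); add G.
Step 6: cheapest edge leaving the tree is H L (6); add L.
Step 7: cheapest edge leaving the tree is H I (7); add I.
MST edges: F H, E F, E K, J K, G J, H L, H I; total weight 6+1+6+4+6+6+7 = 36.

36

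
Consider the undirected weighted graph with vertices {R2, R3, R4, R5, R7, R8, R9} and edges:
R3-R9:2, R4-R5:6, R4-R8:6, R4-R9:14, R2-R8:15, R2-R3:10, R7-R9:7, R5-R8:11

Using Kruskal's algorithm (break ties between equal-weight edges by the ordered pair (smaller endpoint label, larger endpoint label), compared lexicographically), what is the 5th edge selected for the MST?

Kruskal: consider edges lightest-first.
R3-R9 (2): add. Components now {R3,R9} {R4} {R5} {R8} {R7} {R2}
R4-R5 (6): add. Components now {R3,R9} {R4,R5} {R8} {R7} {R2}
R4-R8 (6): add. Components now {R3,R9} {R4,R5,R8} {R7} {R2}
R7-R9 (7): add. Components now {R3,R7,R9} {R4,R5,R8} {R2}
R2-R3 (10): add. Components now {R2,R3,R7,R9} {R4,R5,R8}
R5-R8 (11): skip — R5 and R8 already connected.
R4-R9 (14): add. Components now {R2,R3,R4,R5,R7,R8,R9}
The 5th edge added is R2-R3.

R2-R3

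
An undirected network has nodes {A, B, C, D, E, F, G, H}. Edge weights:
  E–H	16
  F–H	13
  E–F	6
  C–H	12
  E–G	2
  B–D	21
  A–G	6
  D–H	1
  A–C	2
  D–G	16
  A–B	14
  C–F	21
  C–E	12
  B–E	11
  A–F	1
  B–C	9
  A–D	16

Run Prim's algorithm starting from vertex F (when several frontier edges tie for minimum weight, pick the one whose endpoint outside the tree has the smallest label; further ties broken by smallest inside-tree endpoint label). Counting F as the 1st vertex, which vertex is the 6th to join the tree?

Prim, starting at F.
Step 1: cheapest edge leaving the tree is A–F (1); add A.
Step 2: cheapest edge leaving the tree is A–C (2); add C.
Step 3: cheapest edge leaving the tree is E–F (6); add E.
Step 4: cheapest edge leaving the tree is E–G (2); add G.
Step 5: cheapest edge leaving the tree is B–C (9); add B.
Step 6: cheapest edge leaving the tree is C–H (12); add H.
Step 7: cheapest edge leaving the tree is D–H (1); add D.
Vertex order: F, A, C, E, G, B, H, D. The 6th vertex is B.

B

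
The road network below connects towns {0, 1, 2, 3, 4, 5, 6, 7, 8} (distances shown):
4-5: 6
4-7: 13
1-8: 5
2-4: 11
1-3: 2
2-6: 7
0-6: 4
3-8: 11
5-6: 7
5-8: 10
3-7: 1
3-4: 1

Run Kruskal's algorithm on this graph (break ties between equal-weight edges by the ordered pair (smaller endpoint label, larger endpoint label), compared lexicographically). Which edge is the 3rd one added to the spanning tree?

Kruskal: consider edges lightest-first.
3-4 (1): add — endpoints in different components.
3-7 (1): add — endpoints in different components.
1-3 (2): add — endpoints in different components.
0-6 (4): add — endpoints in different components.
1-8 (5): add — endpoints in different components.
4-5 (6): add — endpoints in different components.
2-6 (7): add — endpoints in different components.
5-6 (7): add — endpoints in different components.
The 3rd edge added is 1-3.

1-3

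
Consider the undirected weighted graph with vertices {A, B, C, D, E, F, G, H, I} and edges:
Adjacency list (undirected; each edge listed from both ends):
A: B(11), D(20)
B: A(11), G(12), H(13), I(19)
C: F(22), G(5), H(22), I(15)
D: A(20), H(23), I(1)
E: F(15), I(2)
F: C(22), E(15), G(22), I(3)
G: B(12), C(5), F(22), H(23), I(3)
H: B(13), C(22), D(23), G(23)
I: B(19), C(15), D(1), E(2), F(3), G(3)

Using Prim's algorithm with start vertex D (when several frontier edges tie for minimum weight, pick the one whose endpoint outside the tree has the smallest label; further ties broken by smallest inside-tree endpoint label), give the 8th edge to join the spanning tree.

B-H

Prim's algorithm from D:
Step 1: cheapest edge leaving the tree is D I (1); add I.
Step 2: cheapest edge leaving the tree is E I (2); add E.
Step 3: cheapest edge leaving the tree is F I (3); add F.
Step 4: cheapest edge leaving the tree is G I (3); add G.
Step 5: cheapest edge leaving the tree is C G (5); add C.
Step 6: cheapest edge leaving the tree is B G (12); add B.
Step 7: cheapest edge leaving the tree is A B (11); add A.
Step 8: cheapest edge leaving the tree is B H (13); add H.
The 8th edge added is B H.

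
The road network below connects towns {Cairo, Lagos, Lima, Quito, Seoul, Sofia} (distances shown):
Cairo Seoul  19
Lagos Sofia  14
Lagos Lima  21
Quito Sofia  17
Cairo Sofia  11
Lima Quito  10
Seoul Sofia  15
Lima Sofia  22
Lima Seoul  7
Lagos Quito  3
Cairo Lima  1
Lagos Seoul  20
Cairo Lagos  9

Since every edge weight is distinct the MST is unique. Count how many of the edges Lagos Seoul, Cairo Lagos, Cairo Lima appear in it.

Sort edges by weight, then run Kruskal:
Cairo Lima (1): add — endpoints in different components.
Lagos Quito (3): add — endpoints in different components.
Lima Seoul (7): add — endpoints in different components.
Cairo Lagos (9): add — endpoints in different components.
Lima Quito (10): skip — Quito and Lima already connected.
Cairo Sofia (11): add — endpoints in different components.
MST edge set: {Cairo Lima, Lagos Quito, Lima Seoul, Cairo Lagos, Cairo Sofia}.
Of the listed edges, {Cairo Lagos, Cairo Lima} are in the MST → 2.

2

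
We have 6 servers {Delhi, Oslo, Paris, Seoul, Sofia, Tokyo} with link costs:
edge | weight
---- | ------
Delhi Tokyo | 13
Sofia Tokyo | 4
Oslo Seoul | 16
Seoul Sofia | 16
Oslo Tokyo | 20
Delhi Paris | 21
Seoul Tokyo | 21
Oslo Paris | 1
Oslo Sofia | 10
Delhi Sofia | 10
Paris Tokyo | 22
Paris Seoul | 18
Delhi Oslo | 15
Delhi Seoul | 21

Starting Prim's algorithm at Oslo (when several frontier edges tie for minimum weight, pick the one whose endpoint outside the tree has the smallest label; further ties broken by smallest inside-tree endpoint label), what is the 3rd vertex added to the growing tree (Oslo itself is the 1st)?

Prim's algorithm from Oslo:
Step 1: cheapest edge leaving the tree is Oslo Paris (1); add Paris.
Step 2: cheapest edge leaving the tree is Oslo Sofia (10); add Sofia.
Step 3: cheapest edge leaving the tree is Sofia Tokyo (4); add Tokyo.
Step 4: cheapest edge leaving the tree is Delhi Sofia (10); add Delhi.
Step 5: cheapest edge leaving the tree is Oslo Seoul (16); add Seoul.
Vertex order: Oslo, Paris, Sofia, Tokyo, Delhi, Seoul. The 3rd vertex is Sofia.

Sofia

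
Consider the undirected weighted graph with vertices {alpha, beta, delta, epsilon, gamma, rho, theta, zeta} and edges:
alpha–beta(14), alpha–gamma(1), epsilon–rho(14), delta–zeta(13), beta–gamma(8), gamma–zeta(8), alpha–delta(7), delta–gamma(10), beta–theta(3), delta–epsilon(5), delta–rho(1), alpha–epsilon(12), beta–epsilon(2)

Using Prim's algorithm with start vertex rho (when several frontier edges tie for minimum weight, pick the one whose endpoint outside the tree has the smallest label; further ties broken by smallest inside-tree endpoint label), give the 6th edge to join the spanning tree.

Prim's algorithm from rho:
Step 1: frontier [delta–rho 1, epsilon–rho 14] → take delta–rho (1); add delta.
Step 2: frontier [delta–epsilon 5, alpha–delta 7, delta–gamma 10, delta–zeta 13, epsilon–rho 14] → take delta–epsilon (5); add epsilon.
Step 3: frontier [alpha–delta 7, delta–gamma 10, delta–zeta 13, beta–epsilon 2, alpha–epsilon 12] → take beta–epsilon (2); add beta.
Step 4: frontier [beta–theta 3, beta–gamma 8, alpha–beta 14, alpha–delta 7, delta–gamma 10, delta–zeta 13, alpha–epsilon 12] → take beta–theta (3); add theta.
Step 5: frontier [beta–gamma 8, alpha–beta 14, alpha–delta 7, delta–gamma 10, delta–zeta 13, alpha–epsilon 12] → take alpha–delta (7); add alpha.
Step 6: frontier [alpha–gamma 1, beta–gamma 8, delta–gamma 10, delta–zeta 13] → take alpha–gamma (1); add gamma.
Step 7: frontier [delta–zeta 13, gamma–zeta 8] → take gamma–zeta (8); add zeta.
The 6th edge added is alpha–gamma.

alpha-gamma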